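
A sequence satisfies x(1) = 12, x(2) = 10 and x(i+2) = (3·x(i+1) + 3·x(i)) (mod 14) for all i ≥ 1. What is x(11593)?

12

We have x(1) = 12, x(2) = 10, x(3) = 10, x(4) = 4, x(5) = 0, x(6) = 12, x(7) = 8, x(8) = 4, x(9) = 8, x(10) = 8, x(11) = 6, x(12) = 0, x(13) = 4, x(14) = 12, x(15) = 6, x(16) = 12, x(17) = 12, x(18) = 2, x(19) = 0, x(20) = 6, x(21) = 4, x(22) = 2, x(23) = 4, x(24) = 4, x(25) = 10, x(26) = 0, x(27) = 2, x(28) = 6, x(29) = 10, x(30) = 6, x(31) = 6, x(32) = 8, x(33) = 0, x(34) = 10, x(35) = 2, x(36) = 8, x(37) = 2, x(38) = 2, x(39) = 12, x(40) = 0, x(41) = 8, x(42) = 10, x(43) = 12, x(44) = 10.
Since (x(43), x(44)) = (x(1), x(2)) = (12, 10) (two consecutive terms determine the rest), the sequence is periodic with period 42.
(11593 - 1) mod 42 = 0, so x(11593) = x(1) = 12.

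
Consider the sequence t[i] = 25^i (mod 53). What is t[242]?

13

Listing terms: t[1] = 25, t[2] = 42, t[3] = 43, t[4] = 15, t[5] = 4, t[6] = 47, t[7] = 9, t[8] = 13, t[9] = 7, t[10] = 16, t[11] = 29, t[12] = 36, t[13] = 52, t[14] = 28, t[15] = 11, t[16] = 10, t[17] = 38, t[18] = 49, t[19] = 6, t[20] = 44, t[21] = 40, t[22] = 46, t[23] = 37, t[24] = 24, t[25] = 17, t[26] = 1, t[27] = 25.
Since t[27] = t[1] = 25, the sequence is periodic with period 26.
So t[242] = t[1 + ((242-1) mod 26)] = t[8] = 13.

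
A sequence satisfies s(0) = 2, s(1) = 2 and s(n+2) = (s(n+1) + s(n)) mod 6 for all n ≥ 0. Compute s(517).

We have s(0) = 2, s(1) = 2, s(2) = 4, s(3) = 0, s(4) = 4, s(5) = 4, s(6) = 2, s(7) = 0, s(8) = 2, s(9) = 2.
Since (s(8), s(9)) = (s(0), s(1)) = (2, 2) (two consecutive terms determine the rest), the sequence is periodic with period 8.
So s(517) = s(0 + ((517-0) mod 8)) = s(5) = 4.

4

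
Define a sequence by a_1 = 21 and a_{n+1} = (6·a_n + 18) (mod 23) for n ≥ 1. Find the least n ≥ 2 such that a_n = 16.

Computing terms: a_1 = 21, a_2 = 6, a_3 = 8, a_4 = 20, a_5 = 0, a_6 = 18, a_7 = 11, a_8 = 15, a_9 = 16, a_{10} = 22, a_{11} = 12, a_{12} = 21.
The sequence repeats with period 11.
The value 16 first appears (with n ≥ 2) at a_9.

9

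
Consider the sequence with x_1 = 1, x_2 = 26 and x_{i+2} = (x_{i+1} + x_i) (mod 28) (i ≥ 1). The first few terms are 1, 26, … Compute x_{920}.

x_1 = 1, x_2 = 26, x_3 = 27, x_4 = 25, x_5 = 24, x_6 = 21, x_7 = 17, x_8 = 10, x_9 = 27, x_{10} = 9, x_{11} = 8, x_{12} = 17, x_{13} = 25, x_{14} = 14, x_{15} = 11, x_{16} = 25, x_{17} = 8, x_{18} = 5, x_{19} = 13, x_{20} = 18, x_{21} = 3, x_{22} = 21, x_{23} = 24, x_{24} = 17, x_{25} = 13, x_{26} = 2, x_{27} = 15, x_{28} = 17, x_{29} = 4, x_{30} = 21, x_{31} = 25, x_{32} = 18, x_{33} = 15, x_{34} = 5, x_{35} = 20, x_{36} = 25, x_{37} = 17, x_{38} = 14, x_{39} = 3, x_{40} = 17, x_{41} = 20, x_{42} = 9, x_{43} = 1, x_{44} = 10, x_{45} = 11, x_{46} = 21, x_{47} = 4, x_{48} = 25, x_{49} = 1, x_{50} = 26.
Since (x_{49}, x_{50}) = (x_1, x_2) = (1, 26) (two consecutive terms determine the rest), the sequence is periodic with period 48.
So x_{920} = x_{1 + ((920-1) mod 48)} = x_8 = 10.

10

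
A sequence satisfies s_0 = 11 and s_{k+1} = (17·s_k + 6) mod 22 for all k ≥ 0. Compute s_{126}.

7

s_0 = 11, s_1 = 17, s_2 = 9, s_3 = 5, s_4 = 3, s_5 = 13, s_6 = 7, s_7 = 15, s_8 = 19, s_9 = 21, s_{10} = 11.
Since s_{10} = s_0 = 11, the sequence is periodic with period 10.
So s_{126} = s_{0 + ((126-0) mod 10)} = s_6 = 7.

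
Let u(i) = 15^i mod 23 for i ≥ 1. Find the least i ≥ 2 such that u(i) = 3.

We have u(1) = 15,  u(2) = 18,  u(3) = 17,  u(4) = 2,  u(5) = 7,  u(6) = 13,  u(7) = 11,  u(8) = 4,  u(9) = 14,  u(10) = 3,  u(11) = 22,  u(12) = 8,  u(13) = 5,  u(14) = 6,  u(15) = 21,  u(16) = 16,  u(17) = 10,  u(18) = 12,  u(19) = 19,  u(20) = 9,  u(21) = 20,  u(22) = 1,  u(23) = 15.
Since u(23) = u(1) = 15, the sequence is periodic with period 22.
The value 3 first appears (with i ≥ 2) at u(10).

10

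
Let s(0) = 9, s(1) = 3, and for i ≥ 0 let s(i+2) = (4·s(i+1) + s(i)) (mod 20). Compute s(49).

3

Listing terms: s(0) = 9,  s(1) = 3,  s(2) = 1,  s(3) = 7,  s(4) = 9,  s(5) = 3.
The sequence repeats with period 4.
So s(49) = s(0 + ((49-0) mod 4)) = s(1) = 3.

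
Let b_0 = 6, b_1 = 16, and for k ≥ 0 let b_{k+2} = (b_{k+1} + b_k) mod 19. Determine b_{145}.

16

b_0 = 6,  b_1 = 16,  b_2 = 3,  b_3 = 0,  b_4 = 3,  b_5 = 3,  b_6 = 6,  b_7 = 9,  b_8 = 15,  b_9 = 5,  b_{10} = 1,  b_{11} = 6,  b_{12} = 7,  b_{13} = 13,  b_{14} = 1,  b_{15} = 14,  b_{16} = 15,  b_{17} = 10,  b_{18} = 6,  b_{19} = 16.
Since (b_{18}, b_{19}) = (b_0, b_1) = (6, 16) (two consecutive terms determine the rest), the sequence is periodic with period 18.
(145 - 0) mod 18 = 1, so b_{145} = b_1 = 16.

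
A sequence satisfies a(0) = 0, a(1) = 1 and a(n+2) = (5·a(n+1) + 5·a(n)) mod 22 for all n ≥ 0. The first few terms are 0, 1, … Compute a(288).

2

a(0) = 0; a(1) = 1; a(2) = 5; a(3) = 8; a(4) = 21; a(5) = 13; a(6) = 16; a(7) = 13; a(8) = 13; a(9) = 20; a(10) = 11; a(11) = 1; a(12) = 16; a(13) = 19; a(14) = 21; a(15) = 2; a(16) = 5; a(17) = 13; a(18) = 2; a(19) = 9; a(20) = 11; a(21) = 12; a(22) = 5; a(23) = 19; a(24) = 10; a(25) = 13; a(26) = 5; a(27) = 2; a(28) = 13; a(29) = 9; a(30) = 0; a(31) = 1.
Since (a(30), a(31)) = (a(0), a(1)) = (0, 1) (two consecutive terms determine the rest), the sequence is periodic with period 30.
(288 - 0) mod 30 = 18, so a(288) = a(18) = 2.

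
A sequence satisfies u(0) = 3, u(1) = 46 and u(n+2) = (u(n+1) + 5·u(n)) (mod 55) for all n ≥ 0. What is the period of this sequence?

40

We have u(0) = 3; u(1) = 46; u(2) = 6; u(3) = 16; u(4) = 46; u(5) = 16; u(6) = 26; u(7) = 51; u(8) = 16; u(9) = 51; u(10) = 21; u(11) = 1; u(12) = 51; u(13) = 1; u(14) = 36; u(15) = 41; u(16) = 1; u(17) = 41; u(18) = 46; u(19) = 31; u(20) = 41; u(21) = 31; u(22) = 16; u(23) = 6; u(24) = 31; u(25) = 6; u(26) = 51; u(27) = 26; u(28) = 6; u(29) = 26; u(30) = 1; u(31) = 21; u(32) = 26; u(33) = 21; u(34) = 41; u(35) = 36; u(36) = 21; u(37) = 36; u(38) = 31; u(39) = 46; u(40) = 36; u(41) = 46; u(42) = 6.
Since (u(41), u(42)) = (u(1), u(2)) = (46, 6) (two consecutive terms determine the rest), the sequence is eventually periodic: after a pre-period of length 1 it cycles with period 40.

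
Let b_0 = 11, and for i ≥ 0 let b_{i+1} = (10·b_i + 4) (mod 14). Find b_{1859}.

0

Listing terms: b_0 = 11, b_1 = 2, b_2 = 10, b_3 = 6, b_4 = 8, b_5 = 0, b_6 = 4, b_7 = 2.
Since b_7 = b_1 = 2, the sequence is eventually periodic: after a pre-period of length 1 it cycles with period 6.
For i ≥ 1, b_i depends only on (i - 1) mod 6. (1859 - 1) mod 6 = 4, so b_{1859} = b_5 = 0.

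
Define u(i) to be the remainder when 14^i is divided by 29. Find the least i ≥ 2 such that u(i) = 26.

u(1) = 14,  u(2) = 22,  u(3) = 18,  u(4) = 20,  u(5) = 19,  u(6) = 5,  u(7) = 12,  u(8) = 23,  u(9) = 3,  u(10) = 13,  u(11) = 8,  u(12) = 25,  u(13) = 2,  u(14) = 28,  u(15) = 15,  u(16) = 7,  u(17) = 11,  u(18) = 9,  u(19) = 10,  u(20) = 24,  u(21) = 17,  u(22) = 6,  u(23) = 26,  u(24) = 16,  u(25) = 21,  u(26) = 4,  u(27) = 27,  u(28) = 1,  u(29) = 14.
The sequence repeats with period 28.
The value 26 first appears (with i ≥ 2) at u(23).

23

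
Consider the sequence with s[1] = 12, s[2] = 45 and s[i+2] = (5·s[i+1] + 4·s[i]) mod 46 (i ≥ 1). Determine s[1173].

13

s[1] = 12, s[2] = 45, s[3] = 43, s[4] = 27, s[5] = 31, s[6] = 33, s[7] = 13, s[8] = 13, s[9] = 25, s[10] = 39, s[11] = 19, s[12] = 21, s[13] = 43, s[14] = 23, s[15] = 11, s[16] = 9, s[17] = 43, s[18] = 21, s[19] = 1, s[20] = 43, s[21] = 35, s[22] = 25, s[23] = 35, s[24] = 45, s[25] = 43.
Since (s[24], s[25]) = (s[2], s[3]) = (45, 43) (two consecutive terms determine the rest), the sequence is eventually periodic: after a pre-period of length 1 it cycles with period 22.
For i ≥ 2, s[i] depends only on (i - 2) mod 22. (1173 - 2) mod 22 = 5, so s[1173] = s[7] = 13.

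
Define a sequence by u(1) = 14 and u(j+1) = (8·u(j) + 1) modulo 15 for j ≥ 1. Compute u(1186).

8

We have u(1) = 14, u(2) = 8, u(3) = 5, u(4) = 11, u(5) = 14.
Since u(5) = u(1) = 14, the sequence is periodic with period 4.
(1186 - 1) mod 4 = 1, so u(1186) = u(2) = 8.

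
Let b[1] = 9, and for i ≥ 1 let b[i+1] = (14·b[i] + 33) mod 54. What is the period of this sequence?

We have b[1] = 9; b[2] = 51; b[3] = 45; b[4] = 15; b[5] = 27; b[6] = 33; b[7] = 9.
The sequence repeats with period 6.

6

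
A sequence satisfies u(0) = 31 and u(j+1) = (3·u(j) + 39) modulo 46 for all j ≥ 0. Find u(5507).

24

We have u(0) = 31, u(1) = 40, u(2) = 21, u(3) = 10, u(4) = 23, u(5) = 16, u(6) = 41, u(7) = 24, u(8) = 19, u(9) = 4, u(10) = 5, u(11) = 8, u(12) = 17, u(13) = 44, u(14) = 33, u(15) = 0, u(16) = 39, u(17) = 18, u(18) = 1, u(19) = 42, u(20) = 27, u(21) = 28, u(22) = 31.
The sequence repeats with period 22.
(5507 - 0) mod 22 = 7, so u(5507) = u(7) = 24.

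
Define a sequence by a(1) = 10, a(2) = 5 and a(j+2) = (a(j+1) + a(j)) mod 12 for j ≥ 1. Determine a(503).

Listing terms: a(1) = 10,  a(2) = 5,  a(3) = 3,  a(4) = 8,  a(5) = 11,  a(6) = 7,  a(7) = 6,  a(8) = 1,  a(9) = 7,  a(10) = 8,  a(11) = 3,  a(12) = 11,  a(13) = 2,  a(14) = 1,  a(15) = 3,  a(16) = 4,  a(17) = 7,  a(18) = 11,  a(19) = 6,  a(20) = 5,  a(21) = 11,  a(22) = 4,  a(23) = 3,  a(24) = 7,  a(25) = 10,  a(26) = 5.
Since (a(25), a(26)) = (a(1), a(2)) = (10, 5) (two consecutive terms determine the rest), the sequence is periodic with period 24.
So a(503) = a(1 + ((503-1) mod 24)) = a(23) = 3.

3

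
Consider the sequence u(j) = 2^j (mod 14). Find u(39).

Listing terms: u(0) = 1, u(1) = 2, u(2) = 4, u(3) = 8, u(4) = 2.
Since u(4) = u(1) = 2, the sequence is eventually periodic: after a pre-period of length 1 it cycles with period 3.
For j ≥ 1, u(j) depends only on (j - 1) mod 3. (39 - 1) mod 3 = 2, so u(39) = u(3) = 8.

8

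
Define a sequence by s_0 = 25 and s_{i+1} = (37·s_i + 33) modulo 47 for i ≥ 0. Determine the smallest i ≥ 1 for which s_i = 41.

2

We have s_0 = 25, s_1 = 18, s_2 = 41, s_3 = 46, s_4 = 43, s_5 = 26, s_6 = 8, s_7 = 0, s_8 = 33, s_9 = 32, s_{10} = 42, s_{11} = 36, s_{12} = 2, s_{13} = 13, s_{14} = 44, s_{15} = 16, s_{16} = 14, s_{17} = 34, s_{18} = 22, s_{19} = 1, s_{20} = 23, s_{21} = 38, s_{22} = 29, s_{23} = 25.
Since s_{23} = s_0 = 25, the sequence is periodic with period 23.
The value 41 first appears (with i ≥ 1) at s_2.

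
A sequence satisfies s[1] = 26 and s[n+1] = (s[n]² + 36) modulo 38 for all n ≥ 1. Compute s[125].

28

Listing terms: s[1] = 26; s[2] = 28; s[3] = 22; s[4] = 26.
The sequence repeats with period 3.
(125 - 1) mod 3 = 1, so s[125] = s[2] = 28.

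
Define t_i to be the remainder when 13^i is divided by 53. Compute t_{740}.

We have t_0 = 1; t_1 = 13; t_2 = 10; t_3 = 24; t_4 = 47; t_5 = 28; t_6 = 46; t_7 = 15; t_8 = 36; t_9 = 44; t_{10} = 42; t_{11} = 16; t_{12} = 49; t_{13} = 1.
Since t_{13} = t_0 = 1, the sequence is periodic with period 13.
(740 - 0) mod 13 = 12, so t_{740} = t_{12} = 49.

49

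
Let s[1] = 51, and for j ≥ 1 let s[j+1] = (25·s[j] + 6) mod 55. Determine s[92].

16

Listing terms: s[1] = 51, s[2] = 16, s[3] = 21, s[4] = 36, s[5] = 26, s[6] = 51.
Since s[6] = s[1] = 51, the sequence is periodic with period 5.
(92 - 1) mod 5 = 1, so s[92] = s[2] = 16.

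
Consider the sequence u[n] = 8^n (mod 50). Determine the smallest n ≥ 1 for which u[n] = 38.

Computing terms: u[0] = 1, u[1] = 8, u[2] = 14, u[3] = 12, u[4] = 46, u[5] = 18, u[6] = 44, u[7] = 2, u[8] = 16, u[9] = 28, u[10] = 24, u[11] = 42, u[12] = 36, u[13] = 38, u[14] = 4, u[15] = 32, u[16] = 6, u[17] = 48, u[18] = 34, u[19] = 22, u[20] = 26, u[21] = 8.
Since u[21] = u[1] = 8, the sequence is eventually periodic: after a pre-period of length 1 it cycles with period 20.
The value 38 first appears (with n ≥ 1) at u[13].

13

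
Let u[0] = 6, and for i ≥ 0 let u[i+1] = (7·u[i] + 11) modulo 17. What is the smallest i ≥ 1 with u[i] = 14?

u[0] = 6,  u[1] = 2,  u[2] = 8,  u[3] = 16,  u[4] = 4,  u[5] = 5,  u[6] = 12,  u[7] = 10,  u[8] = 13,  u[9] = 0,  u[10] = 11,  u[11] = 3,  u[12] = 15,  u[13] = 14,  u[14] = 7,  u[15] = 9,  u[16] = 6.
The sequence repeats with period 16.
The value 14 first appears (with i ≥ 1) at u[13].

13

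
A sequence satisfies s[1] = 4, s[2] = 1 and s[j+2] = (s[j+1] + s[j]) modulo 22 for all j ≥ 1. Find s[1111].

Listing terms: s[1] = 4, s[2] = 1, s[3] = 5, s[4] = 6, s[5] = 11, s[6] = 17, s[7] = 6, s[8] = 1, s[9] = 7, s[10] = 8, s[11] = 15, s[12] = 1, s[13] = 16, s[14] = 17, s[15] = 11, s[16] = 6, s[17] = 17, s[18] = 1, s[19] = 18, s[20] = 19, s[21] = 15, s[22] = 12, s[23] = 5, s[24] = 17, s[25] = 0, s[26] = 17, s[27] = 17, s[28] = 12, s[29] = 7, s[30] = 19, s[31] = 4, s[32] = 1.
Since (s[31], s[32]) = (s[1], s[2]) = (4, 1) (two consecutive terms determine the rest), the sequence is periodic with period 30.
(1111 - 1) mod 30 = 0, so s[1111] = s[1] = 4.

4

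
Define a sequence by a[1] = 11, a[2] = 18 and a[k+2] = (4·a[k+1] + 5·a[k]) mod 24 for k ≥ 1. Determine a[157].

a[1] = 11, a[2] = 18, a[3] = 7, a[4] = 22, a[5] = 3, a[6] = 2, a[7] = 23, a[8] = 6, a[9] = 19, a[10] = 10, a[11] = 15, a[12] = 14, a[13] = 11, a[14] = 18.
Since (a[13], a[14]) = (a[1], a[2]) = (11, 18) (two consecutive terms determine the rest), the sequence is periodic with period 12.
(157 - 1) mod 12 = 0, so a[157] = a[1] = 11.

11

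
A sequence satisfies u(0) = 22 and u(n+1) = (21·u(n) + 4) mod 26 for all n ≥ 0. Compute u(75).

u(0) = 22; u(1) = 24; u(2) = 14; u(3) = 12; u(4) = 22.
Since u(4) = u(0) = 22, the sequence is periodic with period 4.
So u(75) = u(0 + ((75-0) mod 4)) = u(3) = 12.

12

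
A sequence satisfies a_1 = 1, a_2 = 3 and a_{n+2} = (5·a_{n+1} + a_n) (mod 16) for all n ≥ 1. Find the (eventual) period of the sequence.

Computing terms: a_1 = 1, a_2 = 3, a_3 = 0, a_4 = 3, a_5 = 15, a_6 = 14, a_7 = 5, a_8 = 7, a_9 = 8, a_{10} = 15, a_{11} = 3, a_{12} = 14, a_{13} = 9, a_{14} = 11, a_{15} = 0, a_{16} = 11, a_{17} = 7, a_{18} = 14, a_{19} = 13, a_{20} = 15, a_{21} = 8, a_{22} = 7, a_{23} = 11, a_{24} = 14, a_{25} = 1, a_{26} = 3.
Since (a_{25}, a_{26}) = (a_1, a_2) = (1, 3) (two consecutive terms determine the rest), the sequence is periodic with period 24.

24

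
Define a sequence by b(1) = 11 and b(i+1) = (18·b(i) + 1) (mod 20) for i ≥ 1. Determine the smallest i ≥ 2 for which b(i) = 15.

Listing terms: b(1) = 11, b(2) = 19, b(3) = 3, b(4) = 15, b(5) = 11.
Since b(5) = b(1) = 11, the sequence is periodic with period 4.
The value 15 first appears (with i ≥ 2) at b(4).

4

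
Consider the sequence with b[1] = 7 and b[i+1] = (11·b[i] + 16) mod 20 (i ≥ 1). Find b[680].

Listing terms: b[1] = 7; b[2] = 13; b[3] = 19; b[4] = 5; b[5] = 11; b[6] = 17; b[7] = 3; b[8] = 9; b[9] = 15; b[10] = 1; b[11] = 7.
Since b[11] = b[1] = 7, the sequence is periodic with period 10.
(680 - 1) mod 10 = 9, so b[680] = b[10] = 1.

1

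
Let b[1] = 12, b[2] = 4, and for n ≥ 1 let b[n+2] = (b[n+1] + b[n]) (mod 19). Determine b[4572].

11

We have b[1] = 12, b[2] = 4, b[3] = 16, b[4] = 1, b[5] = 17, b[6] = 18, b[7] = 16, b[8] = 15, b[9] = 12, b[10] = 8, b[11] = 1, b[12] = 9, b[13] = 10, b[14] = 0, b[15] = 10, b[16] = 10, b[17] = 1, b[18] = 11, b[19] = 12, b[20] = 4.
Since (b[19], b[20]) = (b[1], b[2]) = (12, 4) (two consecutive terms determine the rest), the sequence is periodic with period 18.
So b[4572] = b[1 + ((4572-1) mod 18)] = b[18] = 11.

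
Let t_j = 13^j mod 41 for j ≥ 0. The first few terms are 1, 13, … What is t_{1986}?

39

Listing terms: t_0 = 1, t_1 = 13, t_2 = 5, t_3 = 24, t_4 = 25, t_5 = 38, t_6 = 2, t_7 = 26, t_8 = 10, t_9 = 7, t_{10} = 9, t_{11} = 35, t_{12} = 4, t_{13} = 11, t_{14} = 20, t_{15} = 14, t_{16} = 18, t_{17} = 29, t_{18} = 8, t_{19} = 22, t_{20} = 40, t_{21} = 28, t_{22} = 36, t_{23} = 17, t_{24} = 16, t_{25} = 3, t_{26} = 39, t_{27} = 15, t_{28} = 31, t_{29} = 34, t_{30} = 32, t_{31} = 6, t_{32} = 37, t_{33} = 30, t_{34} = 21, t_{35} = 27, t_{36} = 23, t_{37} = 12, t_{38} = 33, t_{39} = 19, t_{40} = 1.
The sequence repeats with period 40.
So t_{1986} = t_{0 + ((1986-0) mod 40)} = t_{26} = 39.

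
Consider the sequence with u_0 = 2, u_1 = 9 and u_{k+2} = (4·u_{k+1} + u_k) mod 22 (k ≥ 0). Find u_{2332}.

u_0 = 2,  u_1 = 9,  u_2 = 16,  u_3 = 7,  u_4 = 0,  u_5 = 7,  u_6 = 6,  u_7 = 9,  u_8 = 20,  u_9 = 1,  u_{10} = 2,  u_{11} = 9.
Since (u_{10}, u_{11}) = (u_0, u_1) = (2, 9) (two consecutive terms determine the rest), the sequence is periodic with period 10.
So u_{2332} = u_{0 + ((2332-0) mod 10)} = u_2 = 16.

16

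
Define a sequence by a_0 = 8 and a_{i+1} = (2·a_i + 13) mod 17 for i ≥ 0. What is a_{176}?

8

a_0 = 8,  a_1 = 12,  a_2 = 3,  a_3 = 2,  a_4 = 0,  a_5 = 13,  a_6 = 5,  a_7 = 6,  a_8 = 8.
Since a_8 = a_0 = 8, the sequence is periodic with period 8.
So a_{176} = a_{0 + ((176-0) mod 8)} = a_0 = 8.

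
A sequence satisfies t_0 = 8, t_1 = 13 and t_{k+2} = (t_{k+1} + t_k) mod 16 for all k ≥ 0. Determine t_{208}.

Computing terms: t_0 = 8, t_1 = 13, t_2 = 5, t_3 = 2, t_4 = 7, t_5 = 9, t_6 = 0, t_7 = 9, t_8 = 9, t_9 = 2, t_{10} = 11, t_{11} = 13, t_{12} = 8, t_{13} = 5, t_{14} = 13, t_{15} = 2, t_{16} = 15, t_{17} = 1, t_{18} = 0, t_{19} = 1, t_{20} = 1, t_{21} = 2, t_{22} = 3, t_{23} = 5, t_{24} = 8, t_{25} = 13.
Since (t_{24}, t_{25}) = (t_0, t_1) = (8, 13) (two consecutive terms determine the rest), the sequence is periodic with period 24.
So t_{208} = t_{0 + ((208-0) mod 24)} = t_{16} = 15.

15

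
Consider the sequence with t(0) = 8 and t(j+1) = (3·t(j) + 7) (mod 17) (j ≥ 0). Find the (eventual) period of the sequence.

Computing terms: t(0) = 8,  t(1) = 14,  t(2) = 15,  t(3) = 1,  t(4) = 10,  t(5) = 3,  t(6) = 16,  t(7) = 4,  t(8) = 2,  t(9) = 13,  t(10) = 12,  t(11) = 9,  t(12) = 0,  t(13) = 7,  t(14) = 11,  t(15) = 6,  t(16) = 8.
Since t(16) = t(0) = 8, the sequence is periodic with period 16.

16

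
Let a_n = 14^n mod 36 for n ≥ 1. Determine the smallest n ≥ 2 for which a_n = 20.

Computing terms: a_1 = 14; a_2 = 16; a_3 = 8; a_4 = 4; a_5 = 20; a_6 = 28; a_7 = 32; a_8 = 16.
Since a_8 = a_2 = 16, the sequence is eventually periodic: after a pre-period of length 1 it cycles with period 6.
The value 20 first appears (with n ≥ 2) at a_5.

5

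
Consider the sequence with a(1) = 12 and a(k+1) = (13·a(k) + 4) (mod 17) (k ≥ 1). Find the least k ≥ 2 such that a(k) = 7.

We have a(1) = 12,  a(2) = 7,  a(3) = 10,  a(4) = 15,  a(5) = 12.
The sequence repeats with period 4.
The value 7 first appears (with k ≥ 2) at a(2).

2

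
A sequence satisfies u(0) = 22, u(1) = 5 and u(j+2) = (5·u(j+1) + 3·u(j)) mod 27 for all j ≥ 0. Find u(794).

10

We have u(0) = 22, u(1) = 5, u(2) = 10, u(3) = 11, u(4) = 4, u(5) = 26, u(6) = 7, u(7) = 5, u(8) = 19, u(9) = 2, u(10) = 13, u(11) = 17, u(12) = 16, u(13) = 23, u(14) = 1, u(15) = 20, u(16) = 22, u(17) = 8, u(18) = 25, u(19) = 14, u(20) = 10, u(21) = 11.
Since (u(20), u(21)) = (u(2), u(3)) = (10, 11) (two consecutive terms determine the rest), the sequence is eventually periodic: after a pre-period of length 2 it cycles with period 18.
For j ≥ 2, u(j) depends only on (j - 2) mod 18. (794 - 2) mod 18 = 0, so u(794) = u(2) = 10.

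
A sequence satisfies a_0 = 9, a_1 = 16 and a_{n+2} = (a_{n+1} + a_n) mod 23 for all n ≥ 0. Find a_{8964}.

Listing terms: a_0 = 9; a_1 = 16; a_2 = 2; a_3 = 18; a_4 = 20; a_5 = 15; a_6 = 12; a_7 = 4; a_8 = 16; a_9 = 20; a_{10} = 13; a_{11} = 10; a_{12} = 0; a_{13} = 10; a_{14} = 10; a_{15} = 20; a_{16} = 7; a_{17} = 4; a_{18} = 11; a_{19} = 15; a_{20} = 3; a_{21} = 18; a_{22} = 21; a_{23} = 16; a_{24} = 14; a_{25} = 7; a_{26} = 21; a_{27} = 5; a_{28} = 3; a_{29} = 8; a_{30} = 11; a_{31} = 19; a_{32} = 7; a_{33} = 3; a_{34} = 10; a_{35} = 13; a_{36} = 0; a_{37} = 13; a_{38} = 13; a_{39} = 3; a_{40} = 16; a_{41} = 19; a_{42} = 12; a_{43} = 8; a_{44} = 20; a_{45} = 5; a_{46} = 2; a_{47} = 7; a_{48} = 9; a_{49} = 16.
Since (a_{48}, a_{49}) = (a_0, a_1) = (9, 16) (two consecutive terms determine the rest), the sequence is periodic with period 48.
So a_{8964} = a_{0 + ((8964-0) mod 48)} = a_{36} = 0.

0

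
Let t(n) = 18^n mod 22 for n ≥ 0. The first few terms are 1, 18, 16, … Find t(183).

t(0) = 1, t(1) = 18, t(2) = 16, t(3) = 2, t(4) = 14, t(5) = 10, t(6) = 4, t(7) = 6, t(8) = 20, t(9) = 8, t(10) = 12, t(11) = 18.
Since t(11) = t(1) = 18, the sequence is eventually periodic: after a pre-period of length 1 it cycles with period 10.
For n ≥ 1, t(n) depends only on (n - 1) mod 10. (183 - 1) mod 10 = 2, so t(183) = t(3) = 2.

2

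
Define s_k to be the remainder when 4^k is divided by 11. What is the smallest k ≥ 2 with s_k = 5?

2

Listing terms: s_1 = 4,  s_2 = 5,  s_3 = 9,  s_4 = 3,  s_5 = 1,  s_6 = 4.
Since s_6 = s_1 = 4, the sequence is periodic with period 5.
The value 5 first appears (with k ≥ 2) at s_2.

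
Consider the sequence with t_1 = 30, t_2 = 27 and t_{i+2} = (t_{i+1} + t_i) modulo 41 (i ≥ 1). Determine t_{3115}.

Listing terms: t_1 = 30,  t_2 = 27,  t_3 = 16,  t_4 = 2,  t_5 = 18,  t_6 = 20,  t_7 = 38,  t_8 = 17,  t_9 = 14,  t_{10} = 31,  t_{11} = 4,  t_{12} = 35,  t_{13} = 39,  t_{14} = 33,  t_{15} = 31,  t_{16} = 23,  t_{17} = 13,  t_{18} = 36,  t_{19} = 8,  t_{20} = 3,  t_{21} = 11,  t_{22} = 14,  t_{23} = 25,  t_{24} = 39,  t_{25} = 23,  t_{26} = 21,  t_{27} = 3,  t_{28} = 24,  t_{29} = 27,  t_{30} = 10,  t_{31} = 37,  t_{32} = 6,  t_{33} = 2,  t_{34} = 8,  t_{35} = 10,  t_{36} = 18,  t_{37} = 28,  t_{38} = 5,  t_{39} = 33,  t_{40} = 38,  t_{41} = 30,  t_{42} = 27.
Since (t_{41}, t_{42}) = (t_1, t_2) = (30, 27) (two consecutive terms determine the rest), the sequence is periodic with period 40.
(3115 - 1) mod 40 = 34, so t_{3115} = t_{35} = 10.

10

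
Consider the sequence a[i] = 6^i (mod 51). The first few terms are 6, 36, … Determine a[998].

42

We have a[1] = 6,  a[2] = 36,  a[3] = 12,  a[4] = 21,  a[5] = 24,  a[6] = 42,  a[7] = 48,  a[8] = 33,  a[9] = 45,  a[10] = 15,  a[11] = 39,  a[12] = 30,  a[13] = 27,  a[14] = 9,  a[15] = 3,  a[16] = 18,  a[17] = 6.
Since a[17] = a[1] = 6, the sequence is periodic with period 16.
(998 - 1) mod 16 = 5, so a[998] = a[6] = 42.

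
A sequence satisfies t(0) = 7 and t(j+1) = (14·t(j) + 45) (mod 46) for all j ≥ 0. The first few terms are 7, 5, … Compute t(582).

Computing terms: t(0) = 7, t(1) = 5, t(2) = 23, t(3) = 45, t(4) = 31, t(5) = 19, t(6) = 35, t(7) = 29, t(8) = 37, t(9) = 11, t(10) = 15, t(11) = 25, t(12) = 27, t(13) = 9, t(14) = 33, t(15) = 1, t(16) = 13, t(17) = 43, t(18) = 3, t(19) = 41, t(20) = 21, t(21) = 17, t(22) = 7.
Since t(22) = t(0) = 7, the sequence is periodic with period 22.
So t(582) = t(0 + ((582-0) mod 22)) = t(10) = 15.

15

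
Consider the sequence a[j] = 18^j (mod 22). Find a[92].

16

We have a[1] = 18; a[2] = 16; a[3] = 2; a[4] = 14; a[5] = 10; a[6] = 4; a[7] = 6; a[8] = 20; a[9] = 8; a[10] = 12; a[11] = 18.
The sequence repeats with period 10.
(92 - 1) mod 10 = 1, so a[92] = a[2] = 16.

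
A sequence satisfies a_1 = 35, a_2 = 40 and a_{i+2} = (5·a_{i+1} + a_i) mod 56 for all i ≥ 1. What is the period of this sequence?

12

a_1 = 35, a_2 = 40, a_3 = 11, a_4 = 39, a_5 = 38, a_6 = 5, a_7 = 7, a_8 = 40, a_9 = 39, a_{10} = 11, a_{11} = 38, a_{12} = 33, a_{13} = 35, a_{14} = 40.
Since (a_{13}, a_{14}) = (a_1, a_2) = (35, 40) (two consecutive terms determine the rest), the sequence is periodic with period 12.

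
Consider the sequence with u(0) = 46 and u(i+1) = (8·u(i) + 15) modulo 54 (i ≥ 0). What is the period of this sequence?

6

Listing terms: u(0) = 46,  u(1) = 5,  u(2) = 1,  u(3) = 23,  u(4) = 37,  u(5) = 41,  u(6) = 19,  u(7) = 5.
Since u(7) = u(1) = 5, the sequence is eventually periodic: after a pre-period of length 1 it cycles with period 6.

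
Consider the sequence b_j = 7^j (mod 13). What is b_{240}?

1

b_0 = 1,  b_1 = 7,  b_2 = 10,  b_3 = 5,  b_4 = 9,  b_5 = 11,  b_6 = 12,  b_7 = 6,  b_8 = 3,  b_9 = 8,  b_{10} = 4,  b_{11} = 2,  b_{12} = 1.
The sequence repeats with period 12.
So b_{240} = b_{0 + ((240-0) mod 12)} = b_0 = 1.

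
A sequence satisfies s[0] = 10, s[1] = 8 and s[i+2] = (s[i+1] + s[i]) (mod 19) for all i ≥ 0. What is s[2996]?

13

We have s[0] = 10; s[1] = 8; s[2] = 18; s[3] = 7; s[4] = 6; s[5] = 13; s[6] = 0; s[7] = 13; s[8] = 13; s[9] = 7; s[10] = 1; s[11] = 8; s[12] = 9; s[13] = 17; s[14] = 7; s[15] = 5; s[16] = 12; s[17] = 17; s[18] = 10; s[19] = 8.
Since (s[18], s[19]) = (s[0], s[1]) = (10, 8) (two consecutive terms determine the rest), the sequence is periodic with period 18.
So s[2996] = s[0 + ((2996-0) mod 18)] = s[8] = 13.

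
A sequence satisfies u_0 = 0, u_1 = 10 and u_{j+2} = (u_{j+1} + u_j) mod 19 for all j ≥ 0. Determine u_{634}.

Listing terms: u_0 = 0, u_1 = 10, u_2 = 10, u_3 = 1, u_4 = 11, u_5 = 12, u_6 = 4, u_7 = 16, u_8 = 1, u_9 = 17, u_{10} = 18, u_{11} = 16, u_{12} = 15, u_{13} = 12, u_{14} = 8, u_{15} = 1, u_{16} = 9, u_{17} = 10, u_{18} = 0, u_{19} = 10.
The sequence repeats with period 18.
So u_{634} = u_{0 + ((634-0) mod 18)} = u_4 = 11.

11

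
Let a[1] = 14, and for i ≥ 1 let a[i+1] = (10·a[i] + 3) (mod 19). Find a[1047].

8

a[1] = 14; a[2] = 10; a[3] = 8; a[4] = 7; a[5] = 16; a[6] = 11; a[7] = 18; a[8] = 12; a[9] = 9; a[10] = 17; a[11] = 2; a[12] = 4; a[13] = 5; a[14] = 15; a[15] = 1; a[16] = 13; a[17] = 0; a[18] = 3; a[19] = 14.
The sequence repeats with period 18.
So a[1047] = a[1 + ((1047-1) mod 18)] = a[3] = 8.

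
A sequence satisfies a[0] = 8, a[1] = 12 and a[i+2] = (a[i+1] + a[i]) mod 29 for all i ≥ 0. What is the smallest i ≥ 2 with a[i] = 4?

We have a[0] = 8, a[1] = 12, a[2] = 20, a[3] = 3, a[4] = 23, a[5] = 26, a[6] = 20, a[7] = 17, a[8] = 8, a[9] = 25, a[10] = 4, a[11] = 0, a[12] = 4, a[13] = 4, a[14] = 8, a[15] = 12.
Since (a[14], a[15]) = (a[0], a[1]) = (8, 12) (two consecutive terms determine the rest), the sequence is periodic with period 14.
The value 4 first appears (with i ≥ 2) at a[10].

10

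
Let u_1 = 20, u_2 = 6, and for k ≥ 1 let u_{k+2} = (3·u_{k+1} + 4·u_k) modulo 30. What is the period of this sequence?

Listing terms: u_1 = 20, u_2 = 6, u_3 = 8, u_4 = 18, u_5 = 26, u_6 = 0, u_7 = 14, u_8 = 12, u_9 = 2, u_{10} = 24, u_{11} = 20, u_{12} = 6.
The sequence repeats with period 10.

10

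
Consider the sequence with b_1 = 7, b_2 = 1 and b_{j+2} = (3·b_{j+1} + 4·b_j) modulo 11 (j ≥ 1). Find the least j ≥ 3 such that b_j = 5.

b_1 = 7; b_2 = 1; b_3 = 9; b_4 = 9; b_5 = 8; b_6 = 5; b_7 = 3; b_8 = 7; b_9 = 0; b_{10} = 6; b_{11} = 7; b_{12} = 1.
The sequence repeats with period 10.
The value 5 first appears (with j ≥ 3) at b_6.

6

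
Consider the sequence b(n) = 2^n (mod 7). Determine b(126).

1

Listing terms: b(1) = 2, b(2) = 4, b(3) = 1, b(4) = 2.
The sequence repeats with period 3.
So b(126) = b(1 + ((126-1) mod 3)) = b(3) = 1.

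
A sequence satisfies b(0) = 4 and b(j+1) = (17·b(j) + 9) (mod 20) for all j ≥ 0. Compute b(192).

4

We have b(0) = 4, b(1) = 17, b(2) = 18, b(3) = 15, b(4) = 4.
The sequence repeats with period 4.
(192 - 0) mod 4 = 0, so b(192) = b(0) = 4.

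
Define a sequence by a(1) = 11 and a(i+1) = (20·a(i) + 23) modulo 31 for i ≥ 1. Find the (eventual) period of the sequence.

15

Computing terms: a(1) = 11,  a(2) = 26,  a(3) = 16,  a(4) = 2,  a(5) = 1,  a(6) = 12,  a(7) = 15,  a(8) = 13,  a(9) = 4,  a(10) = 10,  a(11) = 6,  a(12) = 19,  a(13) = 0,  a(14) = 23,  a(15) = 18,  a(16) = 11.
The sequence repeats with period 15.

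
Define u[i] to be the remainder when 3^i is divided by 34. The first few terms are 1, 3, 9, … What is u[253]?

29

u[0] = 1,  u[1] = 3,  u[2] = 9,  u[3] = 27,  u[4] = 13,  u[5] = 5,  u[6] = 15,  u[7] = 11,  u[8] = 33,  u[9] = 31,  u[10] = 25,  u[11] = 7,  u[12] = 21,  u[13] = 29,  u[14] = 19,  u[15] = 23,  u[16] = 1.
Since u[16] = u[0] = 1, the sequence is periodic with period 16.
(253 - 0) mod 16 = 13, so u[253] = u[13] = 29.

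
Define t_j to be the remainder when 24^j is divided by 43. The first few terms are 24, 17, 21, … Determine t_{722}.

t_1 = 24,  t_2 = 17,  t_3 = 21,  t_4 = 31,  t_5 = 13,  t_6 = 11,  t_7 = 6,  t_8 = 15,  t_9 = 16,  t_{10} = 40,  t_{11} = 14,  t_{12} = 35,  t_{13} = 23,  t_{14} = 36,  t_{15} = 4,  t_{16} = 10,  t_{17} = 25,  t_{18} = 41,  t_{19} = 38,  t_{20} = 9,  t_{21} = 1,  t_{22} = 24.
The sequence repeats with period 21.
So t_{722} = t_{1 + ((722-1) mod 21)} = t_8 = 15.

15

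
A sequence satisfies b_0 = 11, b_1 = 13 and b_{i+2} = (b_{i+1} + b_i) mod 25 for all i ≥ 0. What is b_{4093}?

We have b_0 = 11, b_1 = 13, b_2 = 24, b_3 = 12, b_4 = 11, b_5 = 23, b_6 = 9, b_7 = 7, b_8 = 16, b_9 = 23, b_{10} = 14, b_{11} = 12, b_{12} = 1, b_{13} = 13, b_{14} = 14, b_{15} = 2, b_{16} = 16, b_{17} = 18, b_{18} = 9, b_{19} = 2, b_{20} = 11, b_{21} = 13.
Since (b_{20}, b_{21}) = (b_0, b_1) = (11, 13) (two consecutive terms determine the rest), the sequence is periodic with period 20.
So b_{4093} = b_{0 + ((4093-0) mod 20)} = b_{13} = 13.

13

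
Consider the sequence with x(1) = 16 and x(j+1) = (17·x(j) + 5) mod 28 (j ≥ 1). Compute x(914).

25

Listing terms: x(1) = 16,  x(2) = 25,  x(3) = 10,  x(4) = 7,  x(5) = 12,  x(6) = 13,  x(7) = 2,  x(8) = 11,  x(9) = 24,  x(10) = 21,  x(11) = 26,  x(12) = 27,  x(13) = 16.
The sequence repeats with period 12.
So x(914) = x(1 + ((914-1) mod 12)) = x(2) = 25.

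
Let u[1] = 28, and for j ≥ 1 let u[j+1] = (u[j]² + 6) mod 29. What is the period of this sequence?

4

Computing terms: u[1] = 28, u[2] = 7, u[3] = 26, u[4] = 15, u[5] = 28.
Since u[5] = u[1] = 28, the sequence is periodic with period 4.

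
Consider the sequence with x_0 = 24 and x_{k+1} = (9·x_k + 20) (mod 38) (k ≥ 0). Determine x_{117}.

Listing terms: x_0 = 24, x_1 = 8, x_2 = 16, x_3 = 12, x_4 = 14, x_5 = 32, x_6 = 4, x_7 = 18, x_8 = 30, x_9 = 24.
The sequence repeats with period 9.
(117 - 0) mod 9 = 0, so x_{117} = x_0 = 24.

24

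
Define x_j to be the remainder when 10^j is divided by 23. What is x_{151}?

21

x_1 = 10, x_2 = 8, x_3 = 11, x_4 = 18, x_5 = 19, x_6 = 6, x_7 = 14, x_8 = 2, x_9 = 20, x_{10} = 16, x_{11} = 22, x_{12} = 13, x_{13} = 15, x_{14} = 12, x_{15} = 5, x_{16} = 4, x_{17} = 17, x_{18} = 9, x_{19} = 21, x_{20} = 3, x_{21} = 7, x_{22} = 1, x_{23} = 10.
The sequence repeats with period 22.
(151 - 1) mod 22 = 18, so x_{151} = x_{19} = 21.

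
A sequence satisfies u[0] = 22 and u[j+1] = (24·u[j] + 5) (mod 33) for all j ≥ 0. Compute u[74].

20

We have u[0] = 22,  u[1] = 5,  u[2] = 26,  u[3] = 2,  u[4] = 20,  u[5] = 23,  u[6] = 29,  u[7] = 8,  u[8] = 32,  u[9] = 14,  u[10] = 11,  u[11] = 5.
Since u[11] = u[1] = 5, the sequence is eventually periodic: after a pre-period of length 1 it cycles with period 10.
For j ≥ 1, u[j] depends only on (j - 1) mod 10. (74 - 1) mod 10 = 3, so u[74] = u[4] = 20.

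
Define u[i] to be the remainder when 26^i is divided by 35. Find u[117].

6

Listing terms: u[0] = 1; u[1] = 26; u[2] = 11; u[3] = 6; u[4] = 16; u[5] = 31; u[6] = 1.
The sequence repeats with period 6.
(117 - 0) mod 6 = 3, so u[117] = u[3] = 6.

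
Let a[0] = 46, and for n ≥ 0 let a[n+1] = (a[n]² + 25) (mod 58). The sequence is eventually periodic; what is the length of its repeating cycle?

a[0] = 46,  a[1] = 53,  a[2] = 50,  a[3] = 31,  a[4] = 0,  a[5] = 25,  a[6] = 12,  a[7] = 53.
Since a[7] = a[1] = 53, the sequence is eventually periodic: after a pre-period of length 1 it cycles with period 6.

6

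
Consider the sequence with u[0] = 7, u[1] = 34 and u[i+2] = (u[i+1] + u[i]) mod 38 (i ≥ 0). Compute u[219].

We have u[0] = 7, u[1] = 34, u[2] = 3, u[3] = 37, u[4] = 2, u[5] = 1, u[6] = 3, u[7] = 4, u[8] = 7, u[9] = 11, u[10] = 18, u[11] = 29, u[12] = 9, u[13] = 0, u[14] = 9, u[15] = 9, u[16] = 18, u[17] = 27, u[18] = 7, u[19] = 34.
Since (u[18], u[19]) = (u[0], u[1]) = (7, 34) (two consecutive terms determine the rest), the sequence is periodic with period 18.
So u[219] = u[0 + ((219-0) mod 18)] = u[3] = 37.

37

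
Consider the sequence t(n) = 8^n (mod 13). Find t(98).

12

We have t(1) = 8; t(2) = 12; t(3) = 5; t(4) = 1; t(5) = 8.
The sequence repeats with period 4.
(98 - 1) mod 4 = 1, so t(98) = t(2) = 12.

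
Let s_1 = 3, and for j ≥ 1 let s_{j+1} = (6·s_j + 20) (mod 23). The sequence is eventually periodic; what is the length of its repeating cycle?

11

We have s_1 = 3,  s_2 = 15,  s_3 = 18,  s_4 = 13,  s_5 = 6,  s_6 = 10,  s_7 = 11,  s_8 = 17,  s_9 = 7,  s_{10} = 16,  s_{11} = 1,  s_{12} = 3.
Since s_{12} = s_1 = 3, the sequence is periodic with period 11.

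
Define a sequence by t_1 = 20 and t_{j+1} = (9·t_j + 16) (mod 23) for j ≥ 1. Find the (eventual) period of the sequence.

We have t_1 = 20,  t_2 = 12,  t_3 = 9,  t_4 = 5,  t_5 = 15,  t_6 = 13,  t_7 = 18,  t_8 = 17,  t_9 = 8,  t_{10} = 19,  t_{11} = 3,  t_{12} = 20.
The sequence repeats with period 11.

11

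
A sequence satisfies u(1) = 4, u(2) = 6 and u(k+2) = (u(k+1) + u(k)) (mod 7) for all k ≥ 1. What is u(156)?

5

We have u(1) = 4,  u(2) = 6,  u(3) = 3,  u(4) = 2,  u(5) = 5,  u(6) = 0,  u(7) = 5,  u(8) = 5,  u(9) = 3,  u(10) = 1,  u(11) = 4,  u(12) = 5,  u(13) = 2,  u(14) = 0,  u(15) = 2,  u(16) = 2,  u(17) = 4,  u(18) = 6.
Since (u(17), u(18)) = (u(1), u(2)) = (4, 6) (two consecutive terms determine the rest), the sequence is periodic with period 16.
So u(156) = u(1 + ((156-1) mod 16)) = u(12) = 5.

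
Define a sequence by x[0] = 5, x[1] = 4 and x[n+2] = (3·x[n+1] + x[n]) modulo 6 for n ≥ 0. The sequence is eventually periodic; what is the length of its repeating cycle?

We have x[0] = 5; x[1] = 4; x[2] = 5; x[3] = 1; x[4] = 2; x[5] = 1; x[6] = 5; x[7] = 4.
Since (x[6], x[7]) = (x[0], x[1]) = (5, 4) (two consecutive terms determine the rest), the sequence is periodic with period 6.

6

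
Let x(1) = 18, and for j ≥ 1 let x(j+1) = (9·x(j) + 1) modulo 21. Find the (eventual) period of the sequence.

3

Listing terms: x(1) = 18; x(2) = 16; x(3) = 19; x(4) = 4; x(5) = 16.
Since x(5) = x(2) = 16, the sequence is eventually periodic: after a pre-period of length 1 it cycles with period 3.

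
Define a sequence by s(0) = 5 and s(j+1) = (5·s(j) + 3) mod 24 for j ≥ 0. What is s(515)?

Computing terms: s(0) = 5, s(1) = 4, s(2) = 23, s(3) = 22, s(4) = 17, s(5) = 16, s(6) = 11, s(7) = 10, s(8) = 5.
Since s(8) = s(0) = 5, the sequence is periodic with period 8.
(515 - 0) mod 8 = 3, so s(515) = s(3) = 22.

22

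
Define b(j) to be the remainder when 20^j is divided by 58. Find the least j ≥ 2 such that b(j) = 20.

Listing terms: b(1) = 20; b(2) = 52; b(3) = 54; b(4) = 36; b(5) = 24; b(6) = 16; b(7) = 30; b(8) = 20.
Since b(8) = b(1) = 20, the sequence is periodic with period 7.
The value 20 next appears (with j ≥ 2) at b(8).

8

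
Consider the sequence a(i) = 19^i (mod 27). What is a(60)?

a(1) = 19,  a(2) = 10,  a(3) = 1,  a(4) = 19.
Since a(4) = a(1) = 19, the sequence is periodic with period 3.
(60 - 1) mod 3 = 2, so a(60) = a(3) = 1.

1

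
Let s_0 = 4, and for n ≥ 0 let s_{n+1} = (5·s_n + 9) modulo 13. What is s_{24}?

Computing terms: s_0 = 4; s_1 = 3; s_2 = 11; s_3 = 12; s_4 = 4.
Since s_4 = s_0 = 4, the sequence is periodic with period 4.
So s_{24} = s_{0 + ((24-0) mod 4)} = s_0 = 4.

4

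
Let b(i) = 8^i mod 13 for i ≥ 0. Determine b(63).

b(0) = 1,  b(1) = 8,  b(2) = 12,  b(3) = 5,  b(4) = 1.
Since b(4) = b(0) = 1, the sequence is periodic with period 4.
So b(63) = b(0 + ((63-0) mod 4)) = b(3) = 5.

5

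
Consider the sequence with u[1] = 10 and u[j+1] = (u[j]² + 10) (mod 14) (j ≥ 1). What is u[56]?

u[1] = 10; u[2] = 12; u[3] = 0; u[4] = 10.
The sequence repeats with period 3.
So u[56] = u[1 + ((56-1) mod 3)] = u[2] = 12.

12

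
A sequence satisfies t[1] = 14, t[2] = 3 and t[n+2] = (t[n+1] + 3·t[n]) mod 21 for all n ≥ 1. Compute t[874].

Computing terms: t[1] = 14; t[2] = 3; t[3] = 3; t[4] = 12; t[5] = 0; t[6] = 15; t[7] = 15; t[8] = 18; t[9] = 0; t[10] = 12; t[11] = 12; t[12] = 6; t[13] = 0; t[14] = 18; t[15] = 18; t[16] = 9; t[17] = 0; t[18] = 6; t[19] = 6; t[20] = 3; t[21] = 0; t[22] = 9; t[23] = 9; t[24] = 15; t[25] = 0; t[26] = 3; t[27] = 3.
Since (t[26], t[27]) = (t[2], t[3]) = (3, 3) (two consecutive terms determine the rest), the sequence is eventually periodic: after a pre-period of length 1 it cycles with period 24.
For n ≥ 2, t[n] depends only on (n - 2) mod 24. (874 - 2) mod 24 = 8, so t[874] = t[10] = 12.

12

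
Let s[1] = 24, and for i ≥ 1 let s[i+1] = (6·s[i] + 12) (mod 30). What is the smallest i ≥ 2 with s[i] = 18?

3

Listing terms: s[1] = 24,  s[2] = 6,  s[3] = 18,  s[4] = 0,  s[5] = 12,  s[6] = 24.
Since s[6] = s[1] = 24, the sequence is periodic with period 5.
The value 18 first appears (with i ≥ 2) at s[3].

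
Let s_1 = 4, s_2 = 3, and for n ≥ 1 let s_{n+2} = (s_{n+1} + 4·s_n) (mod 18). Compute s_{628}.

13

Computing terms: s_1 = 4, s_2 = 3, s_3 = 1, s_4 = 13, s_5 = 17, s_6 = 15, s_7 = 11, s_8 = 17, s_9 = 7, s_{10} = 3, s_{11} = 13, s_{12} = 7, s_{13} = 5, s_{14} = 15, s_{15} = 17, s_{16} = 5, s_{17} = 1, s_{18} = 3, s_{19} = 7, s_{20} = 1, s_{21} = 11, s_{22} = 15, s_{23} = 5, s_{24} = 11, s_{25} = 13, s_{26} = 3, s_{27} = 1.
Since (s_{26}, s_{27}) = (s_2, s_3) = (3, 1) (two consecutive terms determine the rest), the sequence is eventually periodic: after a pre-period of length 1 it cycles with period 24.
For n ≥ 2, s_n depends only on (n - 2) mod 24. (628 - 2) mod 24 = 2, so s_{628} = s_4 = 13.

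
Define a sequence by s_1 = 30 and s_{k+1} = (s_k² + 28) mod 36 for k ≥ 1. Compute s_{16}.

32

Listing terms: s_1 = 30,  s_2 = 28,  s_3 = 20,  s_4 = 32,  s_5 = 8,  s_6 = 20.
Since s_6 = s_3 = 20, the sequence is eventually periodic: after a pre-period of length 2 it cycles with period 3.
For k ≥ 3, s_k depends only on (k - 3) mod 3. (16 - 3) mod 3 = 1, so s_{16} = s_4 = 32.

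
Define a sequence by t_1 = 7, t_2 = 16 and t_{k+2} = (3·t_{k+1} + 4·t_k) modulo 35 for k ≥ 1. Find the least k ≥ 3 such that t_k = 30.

20

t_1 = 7; t_2 = 16; t_3 = 6; t_4 = 12; t_5 = 25; t_6 = 18; t_7 = 14; t_8 = 9; t_9 = 13; t_{10} = 5; t_{11} = 32; t_{12} = 11; t_{13} = 21; t_{14} = 2; t_{15} = 20; t_{16} = 33; t_{17} = 4; t_{18} = 4; t_{19} = 28; t_{20} = 30; t_{21} = 27; t_{22} = 26; t_{23} = 11; t_{24} = 32; t_{25} = 0; t_{26} = 23; t_{27} = 34; t_{28} = 19; t_{29} = 18; t_{30} = 25; t_{31} = 7; t_{32} = 16.
The sequence repeats with period 30.
The value 30 first appears (with k ≥ 3) at t_{20}.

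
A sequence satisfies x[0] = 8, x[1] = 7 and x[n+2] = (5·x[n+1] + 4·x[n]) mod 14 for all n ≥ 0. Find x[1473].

Listing terms: x[0] = 8; x[1] = 7; x[2] = 11; x[3] = 13; x[4] = 11; x[5] = 9; x[6] = 5; x[7] = 5; x[8] = 3; x[9] = 7; x[10] = 5; x[11] = 11; x[12] = 5; x[13] = 13; x[14] = 1; x[15] = 1; x[16] = 9; x[17] = 7; x[18] = 1; x[19] = 5; x[20] = 1; x[21] = 11; x[22] = 3; x[23] = 3; x[24] = 13; x[25] = 7; x[26] = 3; x[27] = 1; x[28] = 3; x[29] = 5; x[30] = 9; x[31] = 9; x[32] = 11; x[33] = 7; x[34] = 9; x[35] = 3; x[36] = 9; x[37] = 1; x[38] = 13; x[39] = 13; x[40] = 5; x[41] = 7; x[42] = 13; x[43] = 9; x[44] = 13; x[45] = 3; x[46] = 11; x[47] = 11; x[48] = 1; x[49] = 7; x[50] = 11.
Since (x[49], x[50]) = (x[1], x[2]) = (7, 11) (two consecutive terms determine the rest), the sequence is eventually periodic: after a pre-period of length 1 it cycles with period 48.
For n ≥ 1, x[n] depends only on (n - 1) mod 48. (1473 - 1) mod 48 = 32, so x[1473] = x[33] = 7.

7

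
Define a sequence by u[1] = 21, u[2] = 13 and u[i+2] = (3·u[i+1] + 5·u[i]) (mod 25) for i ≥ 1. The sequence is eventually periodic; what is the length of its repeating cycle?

20

u[1] = 21; u[2] = 13; u[3] = 19; u[4] = 22; u[5] = 11; u[6] = 18; u[7] = 9; u[8] = 17; u[9] = 21; u[10] = 23; u[11] = 24; u[12] = 12; u[13] = 6; u[14] = 3; u[15] = 14; u[16] = 7; u[17] = 16; u[18] = 8; u[19] = 4; u[20] = 2; u[21] = 1; u[22] = 13; u[23] = 19.
Since (u[22], u[23]) = (u[2], u[3]) = (13, 19) (two consecutive terms determine the rest), the sequence is eventually periodic: after a pre-period of length 1 it cycles with period 20.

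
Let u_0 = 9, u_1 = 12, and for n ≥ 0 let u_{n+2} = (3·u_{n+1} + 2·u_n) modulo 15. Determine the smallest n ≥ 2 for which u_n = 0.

5

Listing terms: u_0 = 9, u_1 = 12, u_2 = 9, u_3 = 6, u_4 = 6, u_5 = 0, u_6 = 12, u_7 = 6, u_8 = 12, u_9 = 3, u_{10} = 3, u_{11} = 0, u_{12} = 6, u_{13} = 3, u_{14} = 6, u_{15} = 9, u_{16} = 9, u_{17} = 0, u_{18} = 3, u_{19} = 9, u_{20} = 3, u_{21} = 12, u_{22} = 12, u_{23} = 0, u_{24} = 9, u_{25} = 12.
Since (u_{24}, u_{25}) = (u_0, u_1) = (9, 12) (two consecutive terms determine the rest), the sequence is periodic with period 24.
The value 0 first appears (with n ≥ 2) at u_5.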